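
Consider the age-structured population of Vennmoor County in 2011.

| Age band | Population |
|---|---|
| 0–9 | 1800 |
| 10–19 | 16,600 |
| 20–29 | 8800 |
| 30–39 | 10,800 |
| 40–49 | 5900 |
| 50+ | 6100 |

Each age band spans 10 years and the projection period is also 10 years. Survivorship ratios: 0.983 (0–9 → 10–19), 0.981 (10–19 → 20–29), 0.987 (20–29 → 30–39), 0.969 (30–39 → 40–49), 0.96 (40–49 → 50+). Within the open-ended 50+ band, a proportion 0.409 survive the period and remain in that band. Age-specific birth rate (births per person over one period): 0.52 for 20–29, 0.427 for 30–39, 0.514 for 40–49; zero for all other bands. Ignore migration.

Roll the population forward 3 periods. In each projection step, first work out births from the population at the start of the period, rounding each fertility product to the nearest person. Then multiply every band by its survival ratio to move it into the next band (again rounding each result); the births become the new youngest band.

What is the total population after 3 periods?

71975

[period 1]
Births: 8800 × 0.52 = 4576 ; 10800 × 0.427 = 4612 ; 5900 × 0.514 = 3033 ⇒ total 12221
10–19: 1800 × 0.983 = 1769
20–29: 16600 × 0.981 = 16285
30–39: 8800 × 0.987 = 8686
40–49: 10800 × 0.969 = 10465
50+: 5900 × 0.96 + 6100 × 0.409 = 5664 + 2495 = 8159
→ [12221, 1769, 16285, 8686, 10465, 8159]
[period 2]
Births: 16285 × 0.52 = 8468 ; 8686 × 0.427 = 3709 ; 10465 × 0.514 = 5379 ⇒ total 17556
10–19: 12221 × 0.983 = 12013
20–29: 1769 × 0.981 = 1735
30–39: 16285 × 0.987 = 16073
40–49: 8686 × 0.969 = 8417
50+: 10465 × 0.96 + 8159 × 0.409 = 10046 + 3337 = 13383
→ [17556, 12013, 1735, 16073, 8417, 13383]
[period 3]
Births: 1735 × 0.52 = 902 ; 16073 × 0.427 = 6863 ; 8417 × 0.514 = 4326 ⇒ total 12091
10–19: 17556 × 0.983 = 17258
20–29: 12013 × 0.981 = 11785
30–39: 1735 × 0.987 = 1712
40–49: 16073 × 0.969 = 15575
50+: 8417 × 0.96 + 13383 × 0.409 = 8080 + 5474 = 13554
→ [12091, 17258, 11785, 1712, 15575, 13554]
Total after period 3: 12091 + 17258 + 11785 + 1712 + 15575 + 13554 = 71975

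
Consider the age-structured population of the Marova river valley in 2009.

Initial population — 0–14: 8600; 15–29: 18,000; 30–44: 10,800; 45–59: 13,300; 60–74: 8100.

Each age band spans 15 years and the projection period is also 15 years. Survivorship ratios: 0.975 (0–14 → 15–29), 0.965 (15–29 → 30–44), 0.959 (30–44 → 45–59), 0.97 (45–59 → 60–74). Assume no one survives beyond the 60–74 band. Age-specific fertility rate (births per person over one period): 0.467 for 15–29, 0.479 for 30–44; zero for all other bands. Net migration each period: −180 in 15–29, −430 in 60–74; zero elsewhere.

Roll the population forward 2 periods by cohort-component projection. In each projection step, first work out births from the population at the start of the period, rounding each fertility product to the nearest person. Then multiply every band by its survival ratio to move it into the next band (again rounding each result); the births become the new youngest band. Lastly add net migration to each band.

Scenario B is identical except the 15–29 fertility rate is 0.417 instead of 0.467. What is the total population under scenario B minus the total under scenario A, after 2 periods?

-1289

— Period 1 —
Births: 18000 × 0.467 = 8406, 10800 × 0.479 = 5173 → 13579
15–29: 8600 × 0.975 = 8385
30–44: 18000 × 0.965 = 17370
45–59: 10800 × 0.959 = 10357
60–74: 13300 × 0.97 = 12901
Net migration: 15–29 − 180 → 8205; 60–74 − 430 → 12471
End of period: [13579, 8205, 17370, 10357, 12471]
— Period 2 —
Births: 8205 × 0.467 = 3832, 17370 × 0.479 = 8320 → 12152
15–29: 13579 × 0.975 = 13240
30–44: 8205 × 0.965 = 7918
45–59: 17370 × 0.959 = 16658
60–74: 10357 × 0.97 = 10046
Net migration: 15–29 − 180 → 13060; 60–74 − 430 → 9616
End of period: [12152, 13060, 7918, 16658, 9616]
Scenario A total after 2 periods: 59404
Scenario B projection —
— Period 1 —
Births: 18000 × 0.417 = 7506, 10800 × 0.479 = 5173 → 12679
15–29: 8600 × 0.975 = 8385
30–44: 18000 × 0.965 = 17370
45–59: 10800 × 0.959 = 10357
60–74: 13300 × 0.97 = 12901
Net migration: 15–29 − 180 → 8205; 60–74 − 430 → 12471
End of period: [12679, 8205, 17370, 10357, 12471]
— Period 2 —
Births: 8205 × 0.417 = 3421, 17370 × 0.479 = 8320 → 11741
15–29: 12679 × 0.975 = 12362
30–44: 8205 × 0.965 = 7918
45–59: 17370 × 0.959 = 16658
60–74: 10357 × 0.97 = 10046
Net migration: 15–29 − 180 → 12182; 60–74 − 430 → 9616
End of period: [11741, 12182, 7918, 16658, 9616]
Scenario B total after 2 periods: 58115
Difference B − A = 58115 − 59404 = -1289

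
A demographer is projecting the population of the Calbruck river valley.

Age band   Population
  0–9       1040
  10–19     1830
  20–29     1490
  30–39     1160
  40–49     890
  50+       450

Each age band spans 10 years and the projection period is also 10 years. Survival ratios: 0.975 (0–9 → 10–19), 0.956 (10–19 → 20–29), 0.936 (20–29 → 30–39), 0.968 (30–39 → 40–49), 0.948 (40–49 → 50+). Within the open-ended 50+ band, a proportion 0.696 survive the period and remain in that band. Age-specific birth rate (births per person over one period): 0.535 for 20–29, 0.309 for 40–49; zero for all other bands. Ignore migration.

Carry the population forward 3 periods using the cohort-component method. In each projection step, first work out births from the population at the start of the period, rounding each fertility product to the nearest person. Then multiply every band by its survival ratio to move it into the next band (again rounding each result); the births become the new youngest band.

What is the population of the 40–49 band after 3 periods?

1585

Let band 1 be 0–9 through band 6 = 50+.
[period 1]
Births: 1490 × 0.535 = 797, 890 × 0.309 = 275 — total 1072
Band 2: 1040 × 0.975 = 1014
Band 3: 1830 × 0.956 = 1749
Band 4: 1490 × 0.936 = 1395
Band 5: 1160 × 0.968 = 1123
Band 6: 890 × 0.948 + 450 × 0.696 = 844 + 313 = 1157
→ [1072, 1014, 1749, 1395, 1123, 1157]
[period 2]
Births: 1749 × 0.535 = 936, 1123 × 0.309 = 347 — total 1283
Band 2: 1072 × 0.975 = 1045
Band 3: 1014 × 0.956 = 969
Band 4: 1749 × 0.936 = 1637
Band 5: 1395 × 0.968 = 1350
Band 6: 1123 × 0.948 + 1157 × 0.696 = 1065 + 805 = 1870
→ [1283, 1045, 969, 1637, 1350, 1870]
[period 3]
Births: 969 × 0.535 = 518, 1350 × 0.309 = 417 — total 935
Band 2: 1283 × 0.975 = 1251
Band 3: 1045 × 0.956 = 999
Band 4: 969 × 0.936 = 907
Band 5: 1637 × 0.968 = 1585
Band 6: 1350 × 0.948 + 1870 × 0.696 = 1280 + 1302 = 2582
→ [935, 1251, 999, 907, 1585, 2582]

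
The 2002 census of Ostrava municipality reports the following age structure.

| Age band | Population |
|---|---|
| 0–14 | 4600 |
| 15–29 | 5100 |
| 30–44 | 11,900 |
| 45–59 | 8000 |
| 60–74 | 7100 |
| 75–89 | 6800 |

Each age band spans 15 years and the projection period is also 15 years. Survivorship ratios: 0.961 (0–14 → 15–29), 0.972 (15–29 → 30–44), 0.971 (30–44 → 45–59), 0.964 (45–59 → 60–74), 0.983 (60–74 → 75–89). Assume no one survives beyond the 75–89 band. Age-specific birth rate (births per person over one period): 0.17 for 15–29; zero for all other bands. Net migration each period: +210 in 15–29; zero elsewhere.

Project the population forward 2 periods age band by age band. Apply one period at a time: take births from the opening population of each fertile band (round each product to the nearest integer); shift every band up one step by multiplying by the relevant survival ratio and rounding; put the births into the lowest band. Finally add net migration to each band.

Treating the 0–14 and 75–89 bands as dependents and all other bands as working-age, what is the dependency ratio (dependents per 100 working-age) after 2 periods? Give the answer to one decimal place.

38.9

Numbering the groups 1..6 from youngest to oldest:
After projecting period 1:
Births: 5100 × 0.17 = 867
Group 2: 4600 × 0.961 = 4421
Group 3: 5100 × 0.972 = 4957
Group 4: 11900 × 0.971 = 11555
Group 5: 8000 × 0.964 = 7712
Group 6: 7100 × 0.983 = 6979
Net migration: Group 2 + 210 → 4631
Population now: 0–14=867, 15–29=4631, 30–44=4957, 45–59=11555, 60–74=7712, 75–89=6979
After projecting period 2:
Births: 4631 × 0.17 = 787
Group 2: 867 × 0.961 = 833
Group 3: 4631 × 0.972 = 4501
Group 4: 4957 × 0.971 = 4813
Group 5: 11555 × 0.964 = 11139
Group 6: 7712 × 0.983 = 7581
Net migration: Group 2 + 210 → 1043
Population now: 0–14=787, 15–29=1043, 30–44=4501, 45–59=4813, 60–74=11139, 75–89=7581
Dependents (band 0–14 + band 75–89) = 787 + 7581 = 8368; working-age = 21496; ratio = 8368/21496 × 100 = 38.9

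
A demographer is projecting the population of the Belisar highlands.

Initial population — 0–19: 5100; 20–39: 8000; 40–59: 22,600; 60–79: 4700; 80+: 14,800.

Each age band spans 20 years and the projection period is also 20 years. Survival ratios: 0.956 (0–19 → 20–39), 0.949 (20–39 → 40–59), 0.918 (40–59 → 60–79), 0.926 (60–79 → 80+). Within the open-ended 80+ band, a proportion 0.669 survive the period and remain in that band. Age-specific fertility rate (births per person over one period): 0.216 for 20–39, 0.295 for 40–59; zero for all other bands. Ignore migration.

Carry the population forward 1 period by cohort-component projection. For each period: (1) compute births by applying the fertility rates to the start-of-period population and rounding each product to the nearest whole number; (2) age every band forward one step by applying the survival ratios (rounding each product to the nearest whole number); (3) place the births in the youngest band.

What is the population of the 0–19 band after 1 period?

8395

(Groups numbered youngest = 1 to oldest = 5.)
Period 1.
Births: 8000 × 0.216 = 1728 ; 22600 × 0.295 = 6667 → 8395
Group 2: 5100 × 0.956 = 4876
Group 3: 8000 × 0.949 = 7592
Group 4: 22600 × 0.918 = 20747
Group 5: 4700 × 0.926 + 14800 × 0.669 = 4352 + 9901 = 14253
Giving 8395 / 4876 / 7592 / 20747 / 14253.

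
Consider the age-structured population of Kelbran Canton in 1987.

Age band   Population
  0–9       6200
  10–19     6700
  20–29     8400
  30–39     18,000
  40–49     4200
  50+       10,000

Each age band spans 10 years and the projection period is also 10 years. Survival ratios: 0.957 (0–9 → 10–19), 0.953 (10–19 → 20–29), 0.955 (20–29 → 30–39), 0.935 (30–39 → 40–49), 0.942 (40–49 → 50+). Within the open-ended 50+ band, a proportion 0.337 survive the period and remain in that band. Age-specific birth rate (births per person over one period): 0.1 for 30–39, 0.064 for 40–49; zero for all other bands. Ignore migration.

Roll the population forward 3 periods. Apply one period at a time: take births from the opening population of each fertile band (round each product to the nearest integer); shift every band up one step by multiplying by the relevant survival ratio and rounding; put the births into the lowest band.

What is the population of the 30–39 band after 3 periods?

5400

After projecting period 1:
Births: 18000 × 0.1 = 1800  |  4200 × 0.064 = 269 ⇒ total 2069
10–19: 6200 × 0.957 = 5933
20–29: 6700 × 0.953 = 6385
30–39: 8400 × 0.955 = 8022
40–49: 18000 × 0.935 = 16830
50+: 4200 × 0.942 + 10000 × 0.337 = 3956 + 3370 = 7326
→ [2069, 5933, 6385, 8022, 16830, 7326]
After projecting period 2:
Births: 8022 × 0.1 = 802  |  16830 × 0.064 = 1077 ⇒ total 1879
10–19: 2069 × 0.957 = 1980
20–29: 5933 × 0.953 = 5654
30–39: 6385 × 0.955 = 6098
40–49: 8022 × 0.935 = 7501
50+: 16830 × 0.942 + 7326 × 0.337 = 15854 + 2469 = 18323
→ [1879, 1980, 5654, 6098, 7501, 18323]
After projecting period 3:
Births: 6098 × 0.1 = 610  |  7501 × 0.064 = 480 ⇒ total 1090
10–19: 1879 × 0.957 = 1798
20–29: 1980 × 0.953 = 1887
30–39: 5654 × 0.955 = 5400
40–49: 6098 × 0.935 = 5702
50+: 7501 × 0.942 + 18323 × 0.337 = 7066 + 6175 = 13241
→ [1090, 1798, 1887, 5400, 5702, 13241]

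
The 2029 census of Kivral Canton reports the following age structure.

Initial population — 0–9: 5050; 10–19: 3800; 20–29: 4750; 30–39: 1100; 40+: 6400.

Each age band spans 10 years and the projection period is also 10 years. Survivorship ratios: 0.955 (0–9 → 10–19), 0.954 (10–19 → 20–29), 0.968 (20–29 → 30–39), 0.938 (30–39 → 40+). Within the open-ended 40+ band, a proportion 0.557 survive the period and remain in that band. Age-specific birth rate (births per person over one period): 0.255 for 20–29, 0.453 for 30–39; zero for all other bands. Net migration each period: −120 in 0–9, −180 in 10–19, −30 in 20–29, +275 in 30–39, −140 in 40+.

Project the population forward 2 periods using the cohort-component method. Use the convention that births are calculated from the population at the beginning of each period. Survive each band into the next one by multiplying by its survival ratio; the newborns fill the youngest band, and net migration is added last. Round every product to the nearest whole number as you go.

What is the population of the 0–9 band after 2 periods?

— Period 1 —
Births: 4750 * 0.255 = 1211 ; 1100 * 0.453 = 498 — total 1709
10–19: 5050 * 0.955 = 4823
20–29: 3800 * 0.954 = 3625
30–39: 4750 * 0.968 = 4598
40+: 1100 * 0.938 + 6400 * 0.557 = 1032 + 3565 = 4597
Net migration: 0–9 − 120 → 1589; 10–19 − 180 → 4643; 20–29 − 30 → 3595; 30–39 + 275 → 4873; 40+ − 140 → 4457
End of period: [1589, 4643, 3595, 4873, 4457]
— Period 2 —
Births: 3595 * 0.255 = 917 ; 4873 * 0.453 = 2207 — total 3124
10–19: 1589 * 0.955 = 1517
20–29: 4643 * 0.954 = 4429
30–39: 3595 * 0.968 = 3480
40+: 4873 * 0.938 + 4457 * 0.557 = 4571 + 2483 = 7054
Net migration: 0–9 − 120 → 3004; 10–19 − 180 → 1337; 20–29 − 30 → 4399; 30–39 + 275 → 3755; 40+ − 140 → 6914
End of period: [3004, 1337, 4399, 3755, 6914]

3004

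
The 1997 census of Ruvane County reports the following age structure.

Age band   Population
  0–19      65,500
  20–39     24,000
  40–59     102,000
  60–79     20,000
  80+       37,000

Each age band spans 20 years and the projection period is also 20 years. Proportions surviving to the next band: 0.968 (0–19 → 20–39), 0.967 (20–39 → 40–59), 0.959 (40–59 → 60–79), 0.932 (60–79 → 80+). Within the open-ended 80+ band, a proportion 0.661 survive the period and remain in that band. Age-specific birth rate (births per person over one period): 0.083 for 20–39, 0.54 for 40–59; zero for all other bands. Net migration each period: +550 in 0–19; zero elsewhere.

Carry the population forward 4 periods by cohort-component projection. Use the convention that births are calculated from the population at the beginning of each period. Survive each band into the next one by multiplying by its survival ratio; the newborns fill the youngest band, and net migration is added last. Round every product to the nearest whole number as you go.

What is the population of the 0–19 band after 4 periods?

31150

Call the bands 1 to 5, youngest first.
[period 1]
Births: 24000 × 0.083 = 1992  |  102000 × 0.54 = 55080 → total 57072
Band 2: 65500 × 0.968 = 63404
Band 3: 24000 × 0.967 = 23208
Band 4: 102000 × 0.959 = 97818
Band 5: 20000 × 0.932 + 37000 × 0.661 = 18640 + 24457 = 43097
Net migration: Band 1 + 550 → 57622
End of period: [57622, 63404, 23208, 97818, 43097]
[period 2]
Births: 63404 × 0.083 = 5263  |  23208 × 0.54 = 12532 → total 17795
Band 2: 57622 × 0.968 = 55778
Band 3: 63404 × 0.967 = 61312
Band 4: 23208 × 0.959 = 22256
Band 5: 97818 × 0.932 + 43097 × 0.661 = 91166 + 28487 = 119653
Net migration: Band 1 + 550 → 18345
End of period: [18345, 55778, 61312, 22256, 119653]
[period 3]
Births: 55778 × 0.083 = 4630  |  61312 × 0.54 = 33108 → total 37738
Band 2: 18345 × 0.968 = 17758
Band 3: 55778 × 0.967 = 53937
Band 4: 61312 × 0.959 = 58798
Band 5: 22256 × 0.932 + 119653 × 0.661 = 20743 + 79091 = 99834
Net migration: Band 1 + 550 → 38288
End of period: [38288, 17758, 53937, 58798, 99834]
[period 4]
Births: 17758 × 0.083 = 1474  |  53937 × 0.54 = 29126 → total 30600
Band 2: 38288 × 0.968 = 37063
Band 3: 17758 × 0.967 = 17172
Band 4: 53937 × 0.959 = 51726
Band 5: 58798 × 0.932 + 99834 × 0.661 = 54800 + 65990 = 120790
Net migration: Band 1 + 550 → 31150
End of period: [31150, 37063, 17172, 51726, 120790]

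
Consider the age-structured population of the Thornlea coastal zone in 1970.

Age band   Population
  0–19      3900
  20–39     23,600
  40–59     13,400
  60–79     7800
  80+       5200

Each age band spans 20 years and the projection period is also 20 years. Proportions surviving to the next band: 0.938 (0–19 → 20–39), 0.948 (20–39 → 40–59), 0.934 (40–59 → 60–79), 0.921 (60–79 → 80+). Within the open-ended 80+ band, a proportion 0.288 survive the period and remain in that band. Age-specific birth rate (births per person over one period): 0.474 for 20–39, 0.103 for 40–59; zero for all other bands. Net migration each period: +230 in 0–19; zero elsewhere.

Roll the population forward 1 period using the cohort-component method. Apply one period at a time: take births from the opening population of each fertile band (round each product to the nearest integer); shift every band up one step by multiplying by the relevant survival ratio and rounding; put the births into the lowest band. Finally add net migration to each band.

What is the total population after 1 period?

After projecting period 1:
Births: 23600 * 0.474 = 11186  |  13400 * 0.103 = 1380 ⇒ total 12566
20–39: 3900 * 0.938 = 3658
40–59: 23600 * 0.948 = 22373
60–79: 13400 * 0.934 = 12516
80+: 7800 * 0.921 + 5200 * 0.288 = 7184 + 1498 = 8682
Net migration: 0–19 + 230 → 12796
End of period: [12796, 3658, 22373, 12516, 8682]
Total after period 1: 12796 + 3658 + 22373 + 12516 + 8682 = 60025

60025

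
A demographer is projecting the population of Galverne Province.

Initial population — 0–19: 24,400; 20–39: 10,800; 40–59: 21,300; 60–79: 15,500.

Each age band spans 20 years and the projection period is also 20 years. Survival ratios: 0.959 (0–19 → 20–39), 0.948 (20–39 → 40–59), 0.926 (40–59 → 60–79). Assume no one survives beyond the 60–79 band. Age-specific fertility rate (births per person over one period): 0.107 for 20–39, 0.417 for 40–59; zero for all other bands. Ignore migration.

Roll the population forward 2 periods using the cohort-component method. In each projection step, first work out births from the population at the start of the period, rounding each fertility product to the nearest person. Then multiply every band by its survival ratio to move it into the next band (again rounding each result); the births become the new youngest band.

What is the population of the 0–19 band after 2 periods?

6773

Call the bands 1 to 4, youngest first.
— Period 1 —
Births: 10800 × 0.107 = 1156  |  21300 × 0.417 = 8882 → total 10038
Band 2: 24400 × 0.959 = 23400
Band 3: 10800 × 0.948 = 10238
Band 4: 21300 × 0.926 = 19724
End of period: [10038, 23400, 10238, 19724]
— Period 2 —
Births: 23400 × 0.107 = 2504  |  10238 × 0.417 = 4269 → total 6773
Band 2: 10038 × 0.959 = 9626
Band 3: 23400 × 0.948 = 22183
Band 4: 10238 × 0.926 = 9480
End of period: [6773, 9626, 22183, 9480]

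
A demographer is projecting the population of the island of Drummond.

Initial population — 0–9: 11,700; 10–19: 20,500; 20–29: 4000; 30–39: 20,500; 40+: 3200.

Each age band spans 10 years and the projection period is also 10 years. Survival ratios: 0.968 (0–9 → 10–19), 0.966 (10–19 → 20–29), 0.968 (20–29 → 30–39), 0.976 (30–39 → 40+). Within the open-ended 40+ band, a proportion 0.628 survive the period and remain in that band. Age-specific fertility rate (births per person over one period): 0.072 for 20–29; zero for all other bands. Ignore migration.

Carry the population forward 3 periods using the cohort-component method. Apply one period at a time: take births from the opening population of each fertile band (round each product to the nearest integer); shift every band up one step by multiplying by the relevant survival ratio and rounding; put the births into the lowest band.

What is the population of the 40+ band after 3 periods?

Period 1:
Births: 4000 × 0.072 = 288
10–19: 11700 × 0.968 = 11326
20–29: 20500 × 0.966 = 19803
30–39: 4000 × 0.968 = 3872
40+: 20500 × 0.976 + 3200 × 0.628 = 20008 + 2010 = 22018
Population now: 0–9=288, 10–19=11326, 20–29=19803, 30–39=3872, 40+=22018
Period 2:
Births: 19803 × 0.072 = 1426
10–19: 288 × 0.968 = 279
20–29: 11326 × 0.966 = 10941
30–39: 19803 × 0.968 = 19169
40+: 3872 × 0.976 + 22018 × 0.628 = 3779 + 13827 = 17606
Population now: 0–9=1426, 10–19=279, 20–29=10941, 30–39=19169, 40+=17606
Period 3:
Births: 10941 × 0.072 = 788
10–19: 1426 × 0.968 = 1380
20–29: 279 × 0.966 = 270
30–39: 10941 × 0.968 = 10591
40+: 19169 × 0.976 + 17606 × 0.628 = 18709 + 11057 = 29766
Population now: 0–9=788, 10–19=1380, 20–29=270, 30–39=10591, 40+=29766

29766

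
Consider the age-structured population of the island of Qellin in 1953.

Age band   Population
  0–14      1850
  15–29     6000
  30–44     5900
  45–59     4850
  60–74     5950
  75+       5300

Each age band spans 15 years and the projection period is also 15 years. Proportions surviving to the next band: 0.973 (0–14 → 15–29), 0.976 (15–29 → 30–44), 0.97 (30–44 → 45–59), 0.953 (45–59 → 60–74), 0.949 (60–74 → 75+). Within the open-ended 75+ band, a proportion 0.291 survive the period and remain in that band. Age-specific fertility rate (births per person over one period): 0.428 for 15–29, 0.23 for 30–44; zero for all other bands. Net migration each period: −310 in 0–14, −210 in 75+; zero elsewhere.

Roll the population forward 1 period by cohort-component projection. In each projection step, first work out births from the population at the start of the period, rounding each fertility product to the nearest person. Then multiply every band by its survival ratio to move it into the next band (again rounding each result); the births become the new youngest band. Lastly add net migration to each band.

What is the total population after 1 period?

(Groups numbered youngest = 1 to oldest = 6.)
— Period 1 —
Births: 6000 × 0.428 = 2568 ; 5900 × 0.23 = 1357 → total 3925
Group 2: 1850 × 0.973 = 1800
Group 3: 6000 × 0.976 = 5856
Group 4: 5900 × 0.97 = 5723
Group 5: 4850 × 0.953 = 4622
Group 6: 5950 × 0.949 + 5300 × 0.291 = 5647 + 1542 = 7189
Net migration: Group 1 − 310 → 3615; Group 6 − 210 → 6979
Giving 3615 / 1800 / 5856 / 5723 / 4622 / 6979.
Total after period 1: 3615 + 1800 + 5856 + 5723 + 4622 + 6979 = 28595

28595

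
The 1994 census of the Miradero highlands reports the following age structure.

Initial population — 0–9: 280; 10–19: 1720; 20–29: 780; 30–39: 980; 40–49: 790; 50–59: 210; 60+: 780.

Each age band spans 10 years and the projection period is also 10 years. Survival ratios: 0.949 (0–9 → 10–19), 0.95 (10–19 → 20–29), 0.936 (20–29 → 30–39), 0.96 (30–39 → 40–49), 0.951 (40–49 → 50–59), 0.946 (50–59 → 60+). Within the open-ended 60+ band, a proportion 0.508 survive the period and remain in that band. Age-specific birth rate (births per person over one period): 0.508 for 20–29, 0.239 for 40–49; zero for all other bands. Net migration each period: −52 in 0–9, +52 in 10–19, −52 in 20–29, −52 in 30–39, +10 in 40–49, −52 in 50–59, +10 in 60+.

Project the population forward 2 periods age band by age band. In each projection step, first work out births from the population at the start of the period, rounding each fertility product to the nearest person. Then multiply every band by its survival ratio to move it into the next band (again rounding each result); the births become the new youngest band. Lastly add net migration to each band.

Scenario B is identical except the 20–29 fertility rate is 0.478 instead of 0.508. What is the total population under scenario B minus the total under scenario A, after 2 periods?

-70

Numbering the groups 1..7 from youngest to oldest:
[period 1]
Births: 780 × 0.508 = 396 ; 790 × 0.239 = 189 ⇒ total 585
Group 2: 280 × 0.949 = 266
Group 3: 1720 × 0.95 = 1634
Group 4: 780 × 0.936 = 730
Group 5: 980 × 0.96 = 941
Group 6: 790 × 0.951 = 751
Group 7: 210 × 0.946 + 780 × 0.508 = 199 + 396 = 595
Net migration: Group 1 − 52 → 533; Group 2 + 52 → 318; Group 3 − 52 → 1582; Group 4 − 52 → 678; Group 5 + 10 → 951; Group 6 − 52 → 699; Group 7 + 10 → 605
Giving 533 / 318 / 1582 / 678 / 951 / 699 / 605.
[period 2]
Births: 1582 × 0.508 = 804 ; 951 × 0.239 = 227 ⇒ total 1031
Group 2: 533 × 0.949 = 506
Group 3: 318 × 0.95 = 302
Group 4: 1582 × 0.936 = 1481
Group 5: 678 × 0.96 = 651
Group 6: 951 × 0.951 = 904
Group 7: 699 × 0.946 + 605 × 0.508 = 661 + 307 = 968
Net migration: Group 1 − 52 → 979; Group 2 + 52 → 558; Group 3 − 52 → 250; Group 4 − 52 → 1429; Group 5 + 10 → 661; Group 6 − 52 → 852; Group 7 + 10 → 978
Giving 979 / 558 / 250 / 1429 / 661 / 852 / 978.
Scenario A total after 2 periods: 5707
Scenario B projection —
[period 1]
Births: 780 × 0.478 = 373 ; 790 × 0.239 = 189 ⇒ total 562
Group 2: 280 × 0.949 = 266
Group 3: 1720 × 0.95 = 1634
Group 4: 780 × 0.936 = 730
Group 5: 980 × 0.96 = 941
Group 6: 790 × 0.951 = 751
Group 7: 210 × 0.946 + 780 × 0.508 = 199 + 396 = 595
Net migration: Group 1 − 52 → 510; Group 2 + 52 → 318; Group 3 − 52 → 1582; Group 4 − 52 → 678; Group 5 + 10 → 951; Group 6 − 52 → 699; Group 7 + 10 → 605
Giving 510 / 318 / 1582 / 678 / 951 / 699 / 605.
[period 2]
Births: 1582 × 0.478 = 756 ; 951 × 0.239 = 227 ⇒ total 983
Group 2: 510 × 0.949 = 484
Group 3: 318 × 0.95 = 302
Group 4: 1582 × 0.936 = 1481
Group 5: 678 × 0.96 = 651
Group 6: 951 × 0.951 = 904
Group 7: 699 × 0.946 + 605 × 0.508 = 661 + 307 = 968
Net migration: Group 1 − 52 → 931; Group 2 + 52 → 536; Group 3 − 52 → 250; Group 4 − 52 → 1429; Group 5 + 10 → 661; Group 6 − 52 → 852; Group 7 + 10 → 978
Giving 931 / 536 / 250 / 1429 / 661 / 852 / 978.
Scenario B total after 2 periods: 5637
Difference B − A = 5637 − 5707 = -70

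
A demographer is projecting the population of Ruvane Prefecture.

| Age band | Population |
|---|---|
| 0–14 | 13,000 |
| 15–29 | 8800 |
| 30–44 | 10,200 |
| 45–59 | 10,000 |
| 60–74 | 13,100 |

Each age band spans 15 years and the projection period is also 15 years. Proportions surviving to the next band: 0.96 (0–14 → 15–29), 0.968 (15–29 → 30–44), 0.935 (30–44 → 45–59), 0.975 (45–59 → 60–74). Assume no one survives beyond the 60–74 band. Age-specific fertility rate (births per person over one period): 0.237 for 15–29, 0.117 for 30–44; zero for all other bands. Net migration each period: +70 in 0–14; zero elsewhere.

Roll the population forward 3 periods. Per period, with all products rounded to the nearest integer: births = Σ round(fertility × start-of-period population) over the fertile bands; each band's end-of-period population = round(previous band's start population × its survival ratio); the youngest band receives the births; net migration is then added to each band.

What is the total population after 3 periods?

28282

Numbering the bands 1..5 from youngest to oldest:
— Period 1 —
Births: 8800 * 0.237 = 2086 ; 10200 * 0.117 = 1193 → total 3279
Band 2: 13000 * 0.96 = 12480
Band 3: 8800 * 0.968 = 8518
Band 4: 10200 * 0.935 = 9537
Band 5: 10000 * 0.975 = 9750
Net migration: Band 1 + 70 → 3349
→ [3349, 12480, 8518, 9537, 9750]
— Period 2 —
Births: 12480 * 0.237 = 2958 ; 8518 * 0.117 = 997 → total 3955
Band 2: 3349 * 0.96 = 3215
Band 3: 12480 * 0.968 = 12081
Band 4: 8518 * 0.935 = 7964
Band 5: 9537 * 0.975 = 9299
Net migration: Band 1 + 70 → 4025
→ [4025, 3215, 12081, 7964, 9299]
— Period 3 —
Births: 3215 * 0.237 = 762 ; 12081 * 0.117 = 1413 → total 2175
Band 2: 4025 * 0.96 = 3864
Band 3: 3215 * 0.968 = 3112
Band 4: 12081 * 0.935 = 11296
Band 5: 7964 * 0.975 = 7765
Net migration: Band 1 + 70 → 2245
→ [2245, 3864, 3112, 11296, 7765]
Total after period 3: 2245 + 3864 + 3112 + 11296 + 7765 = 28282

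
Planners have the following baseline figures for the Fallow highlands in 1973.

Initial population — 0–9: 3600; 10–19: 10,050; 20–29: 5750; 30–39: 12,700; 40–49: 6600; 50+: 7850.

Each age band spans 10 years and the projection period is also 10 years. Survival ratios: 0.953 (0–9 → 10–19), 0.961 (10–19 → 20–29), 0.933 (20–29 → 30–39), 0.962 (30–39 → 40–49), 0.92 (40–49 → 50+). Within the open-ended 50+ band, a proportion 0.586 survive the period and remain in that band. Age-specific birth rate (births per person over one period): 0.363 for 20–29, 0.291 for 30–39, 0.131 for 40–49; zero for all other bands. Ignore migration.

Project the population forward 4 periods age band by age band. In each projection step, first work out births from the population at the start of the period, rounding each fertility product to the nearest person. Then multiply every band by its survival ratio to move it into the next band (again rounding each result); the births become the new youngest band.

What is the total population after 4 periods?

Let band 1 be 0–9 through band 6 = 50+.
Period 1:
Births: 5750 × 0.363 = 2087, 12700 × 0.291 = 3696, 6600 × 0.131 = 865 — total 6648
Band 2: 3600 × 0.953 = 3431
Band 3: 10050 × 0.961 = 9658
Band 4: 5750 × 0.933 = 5365
Band 5: 12700 × 0.962 = 12217
Band 6: 6600 × 0.92 + 7850 × 0.586 = 6072 + 4600 = 10672
→ [6648, 3431, 9658, 5365, 12217, 10672]
Period 2:
Births: 9658 × 0.363 = 3506, 5365 × 0.291 = 1561, 12217 × 0.131 = 1600 — total 6667
Band 2: 6648 × 0.953 = 6336
Band 3: 3431 × 0.961 = 3297
Band 4: 9658 × 0.933 = 9011
Band 5: 5365 × 0.962 = 5161
Band 6: 12217 × 0.92 + 10672 × 0.586 = 11240 + 6254 = 17494
→ [6667, 6336, 3297, 9011, 5161, 17494]
Period 3:
Births: 3297 × 0.363 = 1197, 9011 × 0.291 = 2622, 5161 × 0.131 = 676 — total 4495
Band 2: 6667 × 0.953 = 6354
Band 3: 6336 × 0.961 = 6089
Band 4: 3297 × 0.933 = 3076
Band 5: 9011 × 0.962 = 8669
Band 6: 5161 × 0.92 + 17494 × 0.586 = 4748 + 10251 = 14999
→ [4495, 6354, 6089, 3076, 8669, 14999]
Period 4:
Births: 6089 × 0.363 = 2210, 3076 × 0.291 = 895, 8669 × 0.131 = 1136 — total 4241
Band 2: 4495 × 0.953 = 4284
Band 3: 6354 × 0.961 = 6106
Band 4: 6089 × 0.933 = 5681
Band 5: 3076 × 0.962 = 2959
Band 6: 8669 × 0.92 + 14999 × 0.586 = 7975 + 8789 = 16764
→ [4241, 4284, 6106, 5681, 2959, 16764]
Total after period 4: 4241 + 4284 + 6106 + 5681 + 2959 + 16764 = 40035

40035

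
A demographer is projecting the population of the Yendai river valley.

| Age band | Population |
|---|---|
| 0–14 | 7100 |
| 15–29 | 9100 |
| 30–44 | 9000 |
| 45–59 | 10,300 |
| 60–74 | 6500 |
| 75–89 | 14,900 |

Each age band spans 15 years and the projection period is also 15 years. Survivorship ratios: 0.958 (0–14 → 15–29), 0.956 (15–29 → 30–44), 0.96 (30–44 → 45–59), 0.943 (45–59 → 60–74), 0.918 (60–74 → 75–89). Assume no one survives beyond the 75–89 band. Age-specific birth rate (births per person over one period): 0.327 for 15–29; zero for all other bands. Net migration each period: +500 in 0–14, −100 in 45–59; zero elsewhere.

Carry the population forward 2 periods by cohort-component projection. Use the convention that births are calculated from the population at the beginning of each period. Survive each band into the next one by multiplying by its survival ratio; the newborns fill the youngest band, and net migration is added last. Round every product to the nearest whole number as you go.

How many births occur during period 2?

Period 1:
Births: 9100 × 0.327 = 2976
15–29: 7100 × 0.958 = 6802
30–44: 9100 × 0.956 = 8700
45–59: 9000 × 0.96 = 8640
60–74: 10300 × 0.943 = 9713
75–89: 6500 × 0.918 = 5967
Net migration: 0–14 + 500 → 3476; 45–59 − 100 → 8540
→ [3476, 6802, 8700, 8540, 9713, 5967]
Period 2:
Births: 6802 × 0.327 = 2224
15–29: 3476 × 0.958 = 3330
30–44: 6802 × 0.956 = 6503
45–59: 8700 × 0.96 = 8352
60–74: 8540 × 0.943 = 8053
75–89: 9713 × 0.918 = 8917
Net migration: 0–14 + 500 → 2724; 45–59 − 100 → 8252
→ [2724, 3330, 6503, 8252, 8053, 8917]

2224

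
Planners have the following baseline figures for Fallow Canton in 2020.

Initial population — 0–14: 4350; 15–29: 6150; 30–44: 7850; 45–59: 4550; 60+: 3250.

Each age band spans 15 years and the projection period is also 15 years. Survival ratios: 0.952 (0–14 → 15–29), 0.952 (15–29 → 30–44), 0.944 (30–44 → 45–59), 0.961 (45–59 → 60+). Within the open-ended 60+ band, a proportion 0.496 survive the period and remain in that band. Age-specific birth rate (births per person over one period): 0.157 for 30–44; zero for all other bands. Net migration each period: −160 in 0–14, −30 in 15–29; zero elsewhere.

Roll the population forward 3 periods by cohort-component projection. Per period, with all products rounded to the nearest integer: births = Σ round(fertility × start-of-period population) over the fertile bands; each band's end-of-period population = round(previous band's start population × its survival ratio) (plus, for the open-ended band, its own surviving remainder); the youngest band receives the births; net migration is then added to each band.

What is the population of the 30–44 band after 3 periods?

— Period 1 —
Births: 7850 × 0.157 = 1232
15–29: 4350 × 0.952 = 4141
30–44: 6150 × 0.952 = 5855
45–59: 7850 × 0.944 = 7410
60+: 4550 × 0.961 + 3250 × 0.496 = 4373 + 1612 = 5985
Net migration: 0–14 − 160 → 1072; 15–29 − 30 → 4111
Population now: 0–14=1072, 15–29=4111, 30–44=5855, 45–59=7410, 60+=5985
— Period 2 —
Births: 5855 × 0.157 = 919
15–29: 1072 × 0.952 = 1021
30–44: 4111 × 0.952 = 3914
45–59: 5855 × 0.944 = 5527
60+: 7410 × 0.961 + 5985 × 0.496 = 7121 + 2969 = 10090
Net migration: 0–14 − 160 → 759; 15–29 − 30 → 991
Population now: 0–14=759, 15–29=991, 30–44=3914, 45–59=5527, 60+=10090
— Period 3 —
Births: 3914 × 0.157 = 614
15–29: 759 × 0.952 = 723
30–44: 991 × 0.952 = 943
45–59: 3914 × 0.944 = 3695
60+: 5527 × 0.961 + 10090 × 0.496 = 5311 + 5005 = 10316
Net migration: 0–14 − 160 → 454; 15–29 − 30 → 693
Population now: 0–14=454, 15–29=693, 30–44=943, 45–59=3695, 60+=10316

943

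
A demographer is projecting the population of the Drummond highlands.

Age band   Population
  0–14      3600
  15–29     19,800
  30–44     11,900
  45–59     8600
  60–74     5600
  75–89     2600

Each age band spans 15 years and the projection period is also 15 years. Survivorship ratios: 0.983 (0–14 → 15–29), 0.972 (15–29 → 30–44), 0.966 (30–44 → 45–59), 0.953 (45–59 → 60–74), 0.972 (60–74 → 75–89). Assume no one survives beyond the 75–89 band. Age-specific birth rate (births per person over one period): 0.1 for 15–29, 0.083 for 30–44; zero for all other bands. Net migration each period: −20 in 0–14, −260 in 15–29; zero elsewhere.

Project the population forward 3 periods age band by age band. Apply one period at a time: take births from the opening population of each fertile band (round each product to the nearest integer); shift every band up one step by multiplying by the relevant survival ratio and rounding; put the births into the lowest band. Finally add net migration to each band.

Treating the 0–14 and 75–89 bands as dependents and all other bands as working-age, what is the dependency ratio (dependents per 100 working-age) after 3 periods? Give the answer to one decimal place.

44.7

Call the bands 1 to 6, youngest first.
[period 1]
Births: 19800 × 0.1 = 1980, 11900 × 0.083 = 988 ⇒ total 2968
Band 2: 3600 × 0.983 = 3539
Band 3: 19800 × 0.972 = 19246
Band 4: 11900 × 0.966 = 11495
Band 5: 8600 × 0.953 = 8196
Band 6: 5600 × 0.972 = 5443
Net migration: Band 1 − 20 → 2948; Band 2 − 260 → 3279
Giving 2948 / 3279 / 19246 / 11495 / 8196 / 5443.
[period 2]
Births: 3279 × 0.1 = 328, 19246 × 0.083 = 1597 ⇒ total 1925
Band 2: 2948 × 0.983 = 2898
Band 3: 3279 × 0.972 = 3187
Band 4: 19246 × 0.966 = 18592
Band 5: 11495 × 0.953 = 10955
Band 6: 8196 × 0.972 = 7967
Net migration: Band 1 − 20 → 1905; Band 2 − 260 → 2638
Giving 1905 / 2638 / 3187 / 18592 / 10955 / 7967.
[period 3]
Births: 2638 × 0.1 = 264, 3187 × 0.083 = 265 ⇒ total 529
Band 2: 1905 × 0.983 = 1873
Band 3: 2638 × 0.972 = 2564
Band 4: 3187 × 0.966 = 3079
Band 5: 18592 × 0.953 = 17718
Band 6: 10955 × 0.972 = 10648
Net migration: Band 1 − 20 → 509; Band 2 − 260 → 1613
Giving 509 / 1613 / 2564 / 3079 / 17718 / 10648.
Dependents (band 0–14 + band 75–89) = 509 + 10648 = 11157; working-age = 24974; ratio = 11157/24974 × 100 = 44.7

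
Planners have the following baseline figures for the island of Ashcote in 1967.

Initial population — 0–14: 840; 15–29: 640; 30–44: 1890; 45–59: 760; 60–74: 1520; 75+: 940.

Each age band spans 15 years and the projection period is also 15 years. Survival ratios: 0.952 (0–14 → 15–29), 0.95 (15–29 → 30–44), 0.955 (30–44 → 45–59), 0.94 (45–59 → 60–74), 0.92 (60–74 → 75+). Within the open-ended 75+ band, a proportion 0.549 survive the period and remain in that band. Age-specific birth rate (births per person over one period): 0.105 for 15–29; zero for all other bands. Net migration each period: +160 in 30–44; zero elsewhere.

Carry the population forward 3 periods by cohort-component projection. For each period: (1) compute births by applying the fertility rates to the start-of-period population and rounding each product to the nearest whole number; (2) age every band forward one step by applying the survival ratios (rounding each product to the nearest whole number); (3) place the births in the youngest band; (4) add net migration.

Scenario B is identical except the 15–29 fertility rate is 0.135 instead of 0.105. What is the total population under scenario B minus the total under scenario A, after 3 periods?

Numbering the groups 1..6 from youngest to oldest:
Period 1.
Births: 640 × 0.105 = 67
Group 2: 840 × 0.952 = 800
Group 3: 640 × 0.95 = 608
Group 4: 1890 × 0.955 = 1805
Group 5: 760 × 0.94 = 714
Group 6: 1520 × 0.92 + 940 × 0.549 = 1398 + 516 = 1914
Net migration: Group 3 + 160 → 768
→ [67, 800, 768, 1805, 714, 1914]
Period 2.
Births: 800 × 0.105 = 84
Group 2: 67 × 0.952 = 64
Group 3: 800 × 0.95 = 760
Group 4: 768 × 0.955 = 733
Group 5: 1805 × 0.94 = 1697
Group 6: 714 × 0.92 + 1914 × 0.549 = 657 + 1051 = 1708
Net migration: Group 3 + 160 → 920
→ [84, 64, 920, 733, 1697, 1708]
Period 3.
Births: 64 × 0.105 = 7
Group 2: 84 × 0.952 = 80
Group 3: 64 × 0.95 = 61
Group 4: 920 × 0.955 = 879
Group 5: 733 × 0.94 = 689
Group 6: 1697 × 0.92 + 1708 × 0.549 = 1561 + 938 = 2499
Net migration: Group 3 + 160 → 221
→ [7, 80, 221, 879, 689, 2499]
Scenario A total after 3 periods: 4375
Scenario B projection —
Period 1.
Births: 640 × 0.135 = 86
Group 2: 840 × 0.952 = 800
Group 3: 640 × 0.95 = 608
Group 4: 1890 × 0.955 = 1805
Group 5: 760 × 0.94 = 714
Group 6: 1520 × 0.92 + 940 × 0.549 = 1398 + 516 = 1914
Net migration: Group 3 + 160 → 768
→ [86, 800, 768, 1805, 714, 1914]
Period 2.
Births: 800 × 0.135 = 108
Group 2: 86 × 0.952 = 82
Group 3: 800 × 0.95 = 760
Group 4: 768 × 0.955 = 733
Group 5: 1805 × 0.94 = 1697
Group 6: 714 × 0.92 + 1914 × 0.549 = 657 + 1051 = 1708
Net migration: Group 3 + 160 → 920
→ [108, 82, 920, 733, 1697, 1708]
Period 3.
Births: 82 × 0.135 = 11
Group 2: 108 × 0.952 = 103
Group 3: 82 × 0.95 = 78
Group 4: 920 × 0.955 = 879
Group 5: 733 × 0.94 = 689
Group 6: 1697 × 0.92 + 1708 × 0.549 = 1561 + 938 = 2499
Net migration: Group 3 + 160 → 238
→ [11, 103, 238, 879, 689, 2499]
Scenario B total after 3 periods: 4419
Difference B − A = 4419 − 4375 = 44

44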